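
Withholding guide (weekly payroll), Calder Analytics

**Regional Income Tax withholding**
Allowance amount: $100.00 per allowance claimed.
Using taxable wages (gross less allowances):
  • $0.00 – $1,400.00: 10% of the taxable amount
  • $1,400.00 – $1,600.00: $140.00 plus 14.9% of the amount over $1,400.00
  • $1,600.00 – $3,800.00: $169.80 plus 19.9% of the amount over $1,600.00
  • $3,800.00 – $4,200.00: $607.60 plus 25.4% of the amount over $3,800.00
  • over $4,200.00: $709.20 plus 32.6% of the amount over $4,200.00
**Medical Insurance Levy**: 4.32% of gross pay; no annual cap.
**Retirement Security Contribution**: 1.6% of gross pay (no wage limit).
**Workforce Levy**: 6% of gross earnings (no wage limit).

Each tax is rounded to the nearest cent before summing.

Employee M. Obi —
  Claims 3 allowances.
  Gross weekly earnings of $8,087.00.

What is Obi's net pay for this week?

$5,244.47

Regional Income Tax: taxable = $8,087.00 − 3×$100.00 = $7,787.00
  $709.20 + 32.6% × ($7,787.00 − $4,200.00) = $709.20 + 32.6% × $3,587.00 = $1,878.56
Medical Insurance Levy: 4.32% × $8,087.00 = $349.36
Retirement Security Contribution: 1.6% × $8,087.00 = $129.39
Workforce Levy: 6% × $8,087.00 = $485.22
Total withheld: $1,878.56 + $349.36 + $129.39 + $485.22 = $2,842.53
Net pay: $8,087.00 − $2,842.53 = $5,244.47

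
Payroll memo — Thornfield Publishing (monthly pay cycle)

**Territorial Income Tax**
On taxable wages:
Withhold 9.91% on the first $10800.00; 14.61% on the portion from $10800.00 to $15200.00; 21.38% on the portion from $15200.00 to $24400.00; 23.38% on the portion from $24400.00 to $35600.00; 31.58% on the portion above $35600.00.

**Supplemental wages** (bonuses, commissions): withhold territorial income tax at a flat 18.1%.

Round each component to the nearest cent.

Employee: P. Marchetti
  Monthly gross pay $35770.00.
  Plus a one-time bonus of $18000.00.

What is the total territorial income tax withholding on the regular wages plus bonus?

$9610.33

Territorial Income Tax: taxable = $35770.00
  $6298.64 + 31.58% × ($35770.00 − $35600.00) = $6298.64 + 31.58% × $170.00 = $6352.33
Supplemental (18.1% flat on bonus): 18.1% × $18000.00 = $3258.00
Total territorial income tax: $6352.33 + $3258.00 = $9610.33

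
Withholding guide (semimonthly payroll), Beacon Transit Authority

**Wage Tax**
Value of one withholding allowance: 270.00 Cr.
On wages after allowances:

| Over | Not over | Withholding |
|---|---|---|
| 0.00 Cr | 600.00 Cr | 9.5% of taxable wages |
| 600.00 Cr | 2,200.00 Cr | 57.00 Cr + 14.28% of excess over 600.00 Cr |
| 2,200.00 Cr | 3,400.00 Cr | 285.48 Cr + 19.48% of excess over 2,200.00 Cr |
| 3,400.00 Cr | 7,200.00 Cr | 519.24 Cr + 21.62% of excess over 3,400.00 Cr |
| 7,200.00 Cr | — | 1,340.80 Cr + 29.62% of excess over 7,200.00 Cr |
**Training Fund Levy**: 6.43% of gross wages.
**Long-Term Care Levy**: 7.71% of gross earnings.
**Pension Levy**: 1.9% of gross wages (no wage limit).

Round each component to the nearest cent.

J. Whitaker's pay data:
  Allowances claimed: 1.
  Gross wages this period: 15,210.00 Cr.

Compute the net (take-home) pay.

Wage Tax: taxable = 15,210.00 Cr − 1×270.00 Cr = 14,940.00 Cr
  1,340.80 Cr + 29.62% × (14,940.00 Cr − 7,200.00 Cr) = 1,340.80 Cr + 29.62% × 7,740.00 Cr = 3,633.39 Cr
Training Fund Levy: 6.43% × 15,210.00 Cr = 978.00 Cr
Long-Term Care Levy: 7.71% × 15,210.00 Cr = 1,172.69 Cr
Pension Levy: 1.9% × 15,210.00 Cr = 288.99 Cr
Total withheld: 3,633.39 Cr + 978.00 Cr + 1,172.69 Cr + 288.99 Cr = 6,073.07 Cr
Net pay: 15,210.00 Cr − 6,073.07 Cr = 9,136.93 Cr

9,136.93 Cr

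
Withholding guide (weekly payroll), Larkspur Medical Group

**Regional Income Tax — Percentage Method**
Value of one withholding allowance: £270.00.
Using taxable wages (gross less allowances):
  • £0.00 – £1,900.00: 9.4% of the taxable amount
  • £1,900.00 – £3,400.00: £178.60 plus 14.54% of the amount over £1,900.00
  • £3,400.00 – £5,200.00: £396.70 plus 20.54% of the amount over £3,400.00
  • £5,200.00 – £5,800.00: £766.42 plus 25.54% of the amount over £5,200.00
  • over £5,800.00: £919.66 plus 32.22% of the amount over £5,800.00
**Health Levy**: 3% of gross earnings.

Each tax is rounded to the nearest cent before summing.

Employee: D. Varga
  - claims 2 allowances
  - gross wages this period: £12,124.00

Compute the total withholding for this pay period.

Regional Income Tax: taxable = £12,124.00 − 2×£270.00 = £11,584.00
  £919.66 + 32.22% × (£11,584.00 − £5,800.00) = £919.66 + 32.22% × £5,784.00 = £2,783.26
Health Levy: 3% × £12,124.00 = £363.72
Total: £2,783.26 + £363.72 = £3,146.98

£3,146.98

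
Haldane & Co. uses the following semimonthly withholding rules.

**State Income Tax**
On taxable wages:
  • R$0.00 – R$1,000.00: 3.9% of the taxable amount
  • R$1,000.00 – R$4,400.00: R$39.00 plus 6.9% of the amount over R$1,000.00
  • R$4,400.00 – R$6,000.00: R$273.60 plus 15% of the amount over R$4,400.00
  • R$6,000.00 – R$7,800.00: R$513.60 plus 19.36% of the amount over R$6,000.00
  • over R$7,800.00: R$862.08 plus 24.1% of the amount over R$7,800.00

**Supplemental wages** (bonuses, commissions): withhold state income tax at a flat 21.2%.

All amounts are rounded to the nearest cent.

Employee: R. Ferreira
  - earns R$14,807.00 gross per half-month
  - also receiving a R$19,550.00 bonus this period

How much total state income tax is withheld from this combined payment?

R$6,695.37

State Income Tax: taxable = R$14,807.00
  R$862.08 + 24.1% × (R$14,807.00 − R$7,800.00) = R$862.08 + 24.1% × R$7,007.00 = R$2,550.77
Supplemental (21.2% flat on bonus): 21.2% × R$19,550.00 = R$4,144.60
Total state income tax: R$2,550.77 + R$4,144.60 = R$6,695.37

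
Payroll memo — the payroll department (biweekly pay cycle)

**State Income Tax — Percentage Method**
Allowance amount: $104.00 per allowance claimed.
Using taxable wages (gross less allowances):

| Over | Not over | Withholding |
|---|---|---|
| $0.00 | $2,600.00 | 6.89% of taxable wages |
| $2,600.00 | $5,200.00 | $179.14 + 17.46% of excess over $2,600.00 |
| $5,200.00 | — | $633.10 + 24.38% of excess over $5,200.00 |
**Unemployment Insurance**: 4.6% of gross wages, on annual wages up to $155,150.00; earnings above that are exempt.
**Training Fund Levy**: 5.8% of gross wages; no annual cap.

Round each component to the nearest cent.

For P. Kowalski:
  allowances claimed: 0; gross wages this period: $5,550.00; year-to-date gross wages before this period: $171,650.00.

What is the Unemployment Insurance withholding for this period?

Unemployment Insurance: YTD $171,650.00 ≥ cap $155,150.00 → $0.00

$0.00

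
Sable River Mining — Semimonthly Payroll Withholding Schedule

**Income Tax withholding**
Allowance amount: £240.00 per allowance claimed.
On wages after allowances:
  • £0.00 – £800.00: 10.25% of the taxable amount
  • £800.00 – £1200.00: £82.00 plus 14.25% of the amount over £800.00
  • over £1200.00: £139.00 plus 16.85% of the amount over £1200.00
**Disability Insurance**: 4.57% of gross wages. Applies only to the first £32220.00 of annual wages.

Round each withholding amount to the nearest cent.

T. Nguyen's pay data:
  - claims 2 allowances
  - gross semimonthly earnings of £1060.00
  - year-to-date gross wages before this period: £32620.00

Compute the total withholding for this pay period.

Income Tax: taxable = £1060.00 − 2×£240.00 = £580.00
  10.25% × £580.00 = £59.45
Disability Insurance: YTD £32620.00 ≥ cap £32220.00 → £0.00
Total: £59.45 + £0.00 = £59.45

£59.45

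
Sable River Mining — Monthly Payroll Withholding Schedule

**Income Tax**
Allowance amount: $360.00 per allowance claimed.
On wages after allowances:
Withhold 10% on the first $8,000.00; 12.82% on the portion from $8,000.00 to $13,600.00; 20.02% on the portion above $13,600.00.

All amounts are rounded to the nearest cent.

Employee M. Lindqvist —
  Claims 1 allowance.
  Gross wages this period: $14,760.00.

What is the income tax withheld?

$1,678.08

Income Tax: taxable = $14,760.00 − 1×$360.00 = $14,400.00
  $1,517.92 + 20.02% × ($14,400.00 − $13,600.00) = $1,517.92 + 20.02% × $800.00 = $1,678.08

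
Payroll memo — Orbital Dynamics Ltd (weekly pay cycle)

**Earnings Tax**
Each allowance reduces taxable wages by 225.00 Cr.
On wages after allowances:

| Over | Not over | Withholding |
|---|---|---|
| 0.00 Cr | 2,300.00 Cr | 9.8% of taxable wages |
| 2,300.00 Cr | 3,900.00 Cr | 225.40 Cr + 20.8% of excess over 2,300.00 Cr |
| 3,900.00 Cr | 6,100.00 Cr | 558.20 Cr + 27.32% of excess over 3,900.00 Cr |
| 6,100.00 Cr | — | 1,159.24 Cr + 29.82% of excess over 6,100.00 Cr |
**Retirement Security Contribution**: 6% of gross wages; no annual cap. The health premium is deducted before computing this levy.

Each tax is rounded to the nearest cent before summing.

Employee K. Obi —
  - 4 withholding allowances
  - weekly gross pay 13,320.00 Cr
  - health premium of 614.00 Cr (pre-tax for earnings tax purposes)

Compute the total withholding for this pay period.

3,623.13 Cr

Earnings Tax: taxable = 13,320.00 Cr − 614.00 Cr − 4×225.00 Cr = 11,806.00 Cr
  1,159.24 Cr + 29.82% × (11,806.00 Cr − 6,100.00 Cr) = 1,159.24 Cr + 29.82% × 5,706.00 Cr = 2,860.77 Cr
Retirement Security Contribution: 6% × 12,706.00 Cr = 762.36 Cr
Total: 2,860.77 Cr + 762.36 Cr = 3,623.13 Cr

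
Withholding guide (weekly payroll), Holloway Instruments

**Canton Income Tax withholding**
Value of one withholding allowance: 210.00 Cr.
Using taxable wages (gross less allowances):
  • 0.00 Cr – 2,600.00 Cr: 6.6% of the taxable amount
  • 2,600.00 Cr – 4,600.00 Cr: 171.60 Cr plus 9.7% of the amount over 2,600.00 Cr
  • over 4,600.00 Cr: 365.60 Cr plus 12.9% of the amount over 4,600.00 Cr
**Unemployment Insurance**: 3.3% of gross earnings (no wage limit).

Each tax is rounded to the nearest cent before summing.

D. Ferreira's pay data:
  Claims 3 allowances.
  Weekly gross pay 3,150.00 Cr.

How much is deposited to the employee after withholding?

2,879.73 Cr

Canton Income Tax: taxable = 3,150.00 Cr − 3×210.00 Cr = 2,520.00 Cr
  6.6% × 2,520.00 Cr = 166.32 Cr
Unemployment Insurance: 3.3% × 3,150.00 Cr = 103.95 Cr
Total withheld: 166.32 Cr + 103.95 Cr = 270.27 Cr
Net pay: 3,150.00 Cr − 270.27 Cr = 2,879.73 Cr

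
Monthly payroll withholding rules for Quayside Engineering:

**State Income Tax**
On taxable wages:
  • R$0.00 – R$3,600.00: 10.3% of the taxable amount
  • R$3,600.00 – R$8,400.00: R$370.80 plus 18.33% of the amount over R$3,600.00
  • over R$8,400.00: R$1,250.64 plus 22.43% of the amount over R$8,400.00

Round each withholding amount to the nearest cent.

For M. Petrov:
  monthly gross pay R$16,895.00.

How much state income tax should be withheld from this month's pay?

State Income Tax: taxable = R$16,895.00
  R$1,250.64 + 22.43% × (R$16,895.00 − R$8,400.00) = R$1,250.64 + 22.43% × R$8,495.00 = R$3,156.07

R$3,156.07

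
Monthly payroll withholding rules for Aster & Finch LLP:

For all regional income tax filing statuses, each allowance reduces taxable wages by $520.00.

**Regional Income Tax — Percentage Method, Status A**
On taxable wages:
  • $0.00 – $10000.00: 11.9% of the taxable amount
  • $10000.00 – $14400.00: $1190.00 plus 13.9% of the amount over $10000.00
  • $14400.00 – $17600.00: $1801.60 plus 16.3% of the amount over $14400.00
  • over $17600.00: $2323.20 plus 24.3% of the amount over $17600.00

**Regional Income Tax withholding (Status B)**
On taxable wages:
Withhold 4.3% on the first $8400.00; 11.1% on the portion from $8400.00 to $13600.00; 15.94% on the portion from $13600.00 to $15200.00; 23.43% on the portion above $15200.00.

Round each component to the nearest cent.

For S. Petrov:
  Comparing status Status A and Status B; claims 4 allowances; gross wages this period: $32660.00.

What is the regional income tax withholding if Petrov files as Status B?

Regional Income Tax (Status B): taxable = $32660.00 − 4×$520.00 = $30580.00
  $1193.44 + 23.43% × ($30580.00 − $15200.00) = $1193.44 + 23.43% × $15380.00 = $4796.97

$4796.97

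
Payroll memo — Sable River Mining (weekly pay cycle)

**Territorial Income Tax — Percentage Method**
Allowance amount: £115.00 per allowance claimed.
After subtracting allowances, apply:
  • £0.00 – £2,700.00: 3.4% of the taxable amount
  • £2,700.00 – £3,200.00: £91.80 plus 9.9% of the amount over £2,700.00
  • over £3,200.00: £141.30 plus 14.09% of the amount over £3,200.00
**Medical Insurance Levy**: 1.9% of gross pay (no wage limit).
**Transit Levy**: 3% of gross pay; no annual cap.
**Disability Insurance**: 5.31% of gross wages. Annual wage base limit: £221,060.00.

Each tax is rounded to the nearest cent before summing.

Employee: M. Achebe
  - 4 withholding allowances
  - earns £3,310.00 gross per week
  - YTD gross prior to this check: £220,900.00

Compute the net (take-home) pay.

Territorial Income Tax: taxable = £3,310.00 − 4×£115.00 = £2,850.00
  £91.80 + 9.9% × (£2,850.00 − £2,700.00) = £91.80 + 9.9% × £150.00 = £106.65
Medical Insurance Levy: 1.9% × £3,310.00 = £62.89
Transit Levy: 3% × £3,310.00 = £99.30
Disability Insurance: cap £221,060.00 − YTD £220,900.00 = £160.00 subject; 5.31% × £160.00 = £8.50
Total withheld: £106.65 + £62.89 + £99.30 + £8.50 = £277.34
Net pay: £3,310.00 − £277.34 = £3,032.66

£3,032.66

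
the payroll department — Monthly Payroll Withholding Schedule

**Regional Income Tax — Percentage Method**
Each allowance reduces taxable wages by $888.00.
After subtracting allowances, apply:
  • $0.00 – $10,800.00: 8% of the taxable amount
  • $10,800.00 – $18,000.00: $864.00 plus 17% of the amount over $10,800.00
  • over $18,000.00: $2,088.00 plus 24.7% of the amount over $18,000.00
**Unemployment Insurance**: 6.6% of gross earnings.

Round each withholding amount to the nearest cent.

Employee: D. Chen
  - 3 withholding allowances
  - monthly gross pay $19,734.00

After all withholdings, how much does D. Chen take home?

Regional Income Tax: taxable = $19,734.00 − 3×$888.00 = $17,070.00
  $864.00 + 17% × ($17,070.00 − $10,800.00) = $864.00 + 17% × $6,270.00 = $1,929.90
Unemployment Insurance: 6.6% × $19,734.00 = $1,302.44
Total withheld: $1,929.90 + $1,302.44 = $3,232.34
Net pay: $19,734.00 − $3,232.34 = $16,501.66

$16,501.66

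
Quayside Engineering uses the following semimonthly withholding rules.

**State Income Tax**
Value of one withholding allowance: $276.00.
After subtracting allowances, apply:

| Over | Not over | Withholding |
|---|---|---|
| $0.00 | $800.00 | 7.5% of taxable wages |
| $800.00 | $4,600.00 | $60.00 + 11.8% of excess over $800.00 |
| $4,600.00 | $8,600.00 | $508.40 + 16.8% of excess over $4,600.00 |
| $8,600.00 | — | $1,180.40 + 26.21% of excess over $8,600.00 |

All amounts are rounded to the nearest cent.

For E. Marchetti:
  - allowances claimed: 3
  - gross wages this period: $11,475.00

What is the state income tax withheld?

$1,716.92

State Income Tax: taxable = $11,475.00 − 3×$276.00 = $10,647.00
  $1,180.40 + 26.21% × ($10,647.00 − $8,600.00) = $1,180.40 + 26.21% × $2,047.00 = $1,716.92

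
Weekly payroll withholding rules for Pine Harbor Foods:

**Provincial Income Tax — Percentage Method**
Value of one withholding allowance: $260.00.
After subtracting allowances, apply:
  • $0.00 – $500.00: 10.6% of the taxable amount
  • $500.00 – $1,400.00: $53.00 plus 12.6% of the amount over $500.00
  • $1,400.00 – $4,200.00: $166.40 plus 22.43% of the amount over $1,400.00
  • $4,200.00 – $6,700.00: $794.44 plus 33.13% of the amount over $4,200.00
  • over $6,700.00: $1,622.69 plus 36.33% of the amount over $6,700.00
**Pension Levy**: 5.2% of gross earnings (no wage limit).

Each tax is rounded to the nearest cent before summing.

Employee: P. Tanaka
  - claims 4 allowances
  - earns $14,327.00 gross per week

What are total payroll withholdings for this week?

$4,760.75

Provincial Income Tax: taxable = $14,327.00 − 4×$260.00 = $13,287.00
  $1,622.69 + 36.33% × ($13,287.00 − $6,700.00) = $1,622.69 + 36.33% × $6,587.00 = $4,015.75
Pension Levy: 5.2% × $14,327.00 = $745.00
Total: $4,015.75 + $745.00 = $4,760.75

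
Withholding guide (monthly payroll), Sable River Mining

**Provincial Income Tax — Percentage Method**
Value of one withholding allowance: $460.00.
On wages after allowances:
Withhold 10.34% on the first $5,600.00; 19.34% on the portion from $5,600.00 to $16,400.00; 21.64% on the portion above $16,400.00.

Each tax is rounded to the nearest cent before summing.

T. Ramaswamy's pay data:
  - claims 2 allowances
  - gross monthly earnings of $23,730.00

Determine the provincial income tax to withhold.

Provincial Income Tax: taxable = $23,730.00 − 2×$460.00 = $22,810.00
  $2,667.76 + 21.64% × ($22,810.00 − $16,400.00) = $2,667.76 + 21.64% × $6,410.00 = $4,054.88

$4,054.88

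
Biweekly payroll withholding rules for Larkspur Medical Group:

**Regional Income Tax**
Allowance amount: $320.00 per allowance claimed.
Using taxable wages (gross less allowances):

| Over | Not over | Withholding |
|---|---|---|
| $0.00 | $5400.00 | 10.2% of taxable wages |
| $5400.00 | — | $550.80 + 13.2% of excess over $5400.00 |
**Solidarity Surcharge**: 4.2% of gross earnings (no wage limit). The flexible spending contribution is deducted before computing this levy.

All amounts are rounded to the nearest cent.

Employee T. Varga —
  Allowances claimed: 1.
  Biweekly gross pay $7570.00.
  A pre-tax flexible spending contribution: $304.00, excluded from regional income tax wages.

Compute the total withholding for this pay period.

Regional Income Tax: taxable = $7570.00 − $304.00 − 1×$320.00 = $6946.00
  $550.80 + 13.2% × ($6946.00 − $5400.00) = $550.80 + 13.2% × $1546.00 = $754.87
Solidarity Surcharge: 4.2% × $7266.00 = $305.17
Total: $754.87 + $305.17 = $1060.04

$1060.04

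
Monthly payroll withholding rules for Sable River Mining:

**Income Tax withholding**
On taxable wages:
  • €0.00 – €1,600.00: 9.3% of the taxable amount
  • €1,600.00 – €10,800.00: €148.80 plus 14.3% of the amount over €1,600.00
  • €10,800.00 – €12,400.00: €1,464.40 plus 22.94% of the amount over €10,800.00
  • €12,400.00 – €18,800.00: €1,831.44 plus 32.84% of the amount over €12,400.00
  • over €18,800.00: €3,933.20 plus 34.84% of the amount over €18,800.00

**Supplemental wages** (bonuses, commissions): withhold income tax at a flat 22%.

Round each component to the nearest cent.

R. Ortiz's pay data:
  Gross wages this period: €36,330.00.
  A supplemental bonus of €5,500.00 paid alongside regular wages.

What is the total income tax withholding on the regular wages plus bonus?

€11,250.65

Income Tax: taxable = €36,330.00
  €3,933.20 + 34.84% × (€36,330.00 − €18,800.00) = €3,933.20 + 34.84% × €17,530.00 = €10,040.65
Supplemental (22% flat on bonus): 22% × €5,500.00 = €1,210.00
Total income tax: €10,040.65 + €1,210.00 = €11,250.65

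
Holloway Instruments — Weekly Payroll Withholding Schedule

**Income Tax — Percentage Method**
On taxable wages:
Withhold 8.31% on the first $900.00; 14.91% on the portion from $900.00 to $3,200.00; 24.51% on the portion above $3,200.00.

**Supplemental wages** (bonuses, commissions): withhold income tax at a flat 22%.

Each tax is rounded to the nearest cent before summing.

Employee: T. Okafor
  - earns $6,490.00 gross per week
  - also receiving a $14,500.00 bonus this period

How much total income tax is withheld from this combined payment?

$4,414.10

Income Tax: taxable = $6,490.00
  $417.72 + 24.51% × ($6,490.00 − $3,200.00) = $417.72 + 24.51% × $3,290.00 = $1,224.10
Supplemental (22% flat on bonus): 22% × $14,500.00 = $3,190.00
Total income tax: $1,224.10 + $3,190.00 = $4,414.10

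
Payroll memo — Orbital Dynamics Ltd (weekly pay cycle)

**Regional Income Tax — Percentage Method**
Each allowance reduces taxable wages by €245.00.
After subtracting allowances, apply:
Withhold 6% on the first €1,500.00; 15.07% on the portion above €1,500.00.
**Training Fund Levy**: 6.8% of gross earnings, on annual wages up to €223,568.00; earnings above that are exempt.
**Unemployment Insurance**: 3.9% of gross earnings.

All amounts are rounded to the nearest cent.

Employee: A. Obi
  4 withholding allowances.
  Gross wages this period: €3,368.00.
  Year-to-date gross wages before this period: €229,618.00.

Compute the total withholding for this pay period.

Regional Income Tax: taxable = €3,368.00 − 4×€245.00 = €2,388.00
  €90.00 + 15.07% × (€2,388.00 − €1,500.00) = €90.00 + 15.07% × €888.00 = €223.82
Training Fund Levy: YTD €229,618.00 ≥ cap €223,568.00 → €0.00
Unemployment Insurance: 3.9% × €3,368.00 = €131.35
Total: €223.82 + €0.00 + €131.35 = €355.17

€355.17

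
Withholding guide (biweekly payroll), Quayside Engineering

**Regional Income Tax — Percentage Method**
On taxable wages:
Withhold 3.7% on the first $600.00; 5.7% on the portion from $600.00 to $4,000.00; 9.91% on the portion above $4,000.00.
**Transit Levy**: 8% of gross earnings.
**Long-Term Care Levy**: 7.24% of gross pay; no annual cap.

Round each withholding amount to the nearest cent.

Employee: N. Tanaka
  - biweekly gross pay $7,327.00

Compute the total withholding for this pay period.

Regional Income Tax: taxable = $7,327.00
  $216.00 + 9.91% × ($7,327.00 − $4,000.00) = $216.00 + 9.91% × $3,327.00 = $545.71
Transit Levy: 8% × $7,327.00 = $586.16
Long-Term Care Levy: 7.24% × $7,327.00 = $530.47
Total: $545.71 + $586.16 + $530.47 = $1,662.34

$1,662.34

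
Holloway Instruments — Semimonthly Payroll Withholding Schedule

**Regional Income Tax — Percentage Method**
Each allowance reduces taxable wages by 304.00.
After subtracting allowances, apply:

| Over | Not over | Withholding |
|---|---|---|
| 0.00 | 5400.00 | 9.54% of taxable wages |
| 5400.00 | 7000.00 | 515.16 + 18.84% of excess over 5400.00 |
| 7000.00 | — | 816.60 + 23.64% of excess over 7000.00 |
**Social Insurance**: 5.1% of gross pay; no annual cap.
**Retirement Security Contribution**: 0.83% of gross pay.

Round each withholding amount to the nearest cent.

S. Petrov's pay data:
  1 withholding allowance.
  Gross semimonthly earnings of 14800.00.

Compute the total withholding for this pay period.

Regional Income Tax: taxable = 14800.00 − 1×304.00 = 14496.00
  816.60 + 23.64% × (14496.00 − 7000.00) = 816.60 + 23.64% × 7496.00 = 2588.65
Social Insurance: 5.1% × 14800.00 = 754.80
Retirement Security Contribution: 0.83% × 14800.00 = 122.84
Total: 2588.65 + 754.80 + 122.84 = 3466.29

3466.29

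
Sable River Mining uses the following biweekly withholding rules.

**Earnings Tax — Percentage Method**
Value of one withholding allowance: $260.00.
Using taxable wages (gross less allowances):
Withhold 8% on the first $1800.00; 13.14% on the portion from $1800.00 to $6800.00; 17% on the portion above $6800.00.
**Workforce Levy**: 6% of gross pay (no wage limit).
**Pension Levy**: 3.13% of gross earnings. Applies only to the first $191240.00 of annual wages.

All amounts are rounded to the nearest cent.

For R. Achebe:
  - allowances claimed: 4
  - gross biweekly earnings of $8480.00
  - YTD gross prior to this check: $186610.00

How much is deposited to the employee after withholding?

$6916.48

Earnings Tax: taxable = $8480.00 − 4×$260.00 = $7440.00
  $801.00 + 17% × ($7440.00 − $6800.00) = $801.00 + 17% × $640.00 = $909.80
Workforce Levy: 6% × $8480.00 = $508.80
Pension Levy: cap $191240.00 − YTD $186610.00 = $4630.00 subject; 3.13% × $4630.00 = $144.92
Total withheld: $909.80 + $508.80 + $144.92 = $1563.52
Net pay: $8480.00 − $1563.52 = $6916.48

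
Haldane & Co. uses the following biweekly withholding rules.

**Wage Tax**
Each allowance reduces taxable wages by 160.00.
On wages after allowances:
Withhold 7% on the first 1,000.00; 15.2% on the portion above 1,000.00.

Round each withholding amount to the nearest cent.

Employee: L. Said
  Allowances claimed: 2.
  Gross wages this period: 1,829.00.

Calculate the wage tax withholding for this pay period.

Wage Tax: taxable = 1,829.00 − 2×160.00 = 1,509.00
  70.00 + 15.2% × (1,509.00 − 1,000.00) = 70.00 + 15.2% × 509.00 = 147.37

147.37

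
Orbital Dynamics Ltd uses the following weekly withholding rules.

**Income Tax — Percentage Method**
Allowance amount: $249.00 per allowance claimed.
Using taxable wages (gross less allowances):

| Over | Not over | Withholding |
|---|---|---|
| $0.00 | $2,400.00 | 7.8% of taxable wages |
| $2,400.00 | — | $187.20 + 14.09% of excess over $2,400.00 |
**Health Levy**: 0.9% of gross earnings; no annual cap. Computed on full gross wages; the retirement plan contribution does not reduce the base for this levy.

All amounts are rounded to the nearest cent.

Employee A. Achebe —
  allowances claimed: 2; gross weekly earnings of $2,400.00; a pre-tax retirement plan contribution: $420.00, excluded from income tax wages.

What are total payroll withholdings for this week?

$137.20

Income Tax: taxable = $2,400.00 − $420.00 − 2×$249.00 = $1,482.00
  7.8% × $1,482.00 = $115.60
Health Levy: 0.9% × $2,400.00 = $21.60
Total: $115.60 + $21.60 = $137.20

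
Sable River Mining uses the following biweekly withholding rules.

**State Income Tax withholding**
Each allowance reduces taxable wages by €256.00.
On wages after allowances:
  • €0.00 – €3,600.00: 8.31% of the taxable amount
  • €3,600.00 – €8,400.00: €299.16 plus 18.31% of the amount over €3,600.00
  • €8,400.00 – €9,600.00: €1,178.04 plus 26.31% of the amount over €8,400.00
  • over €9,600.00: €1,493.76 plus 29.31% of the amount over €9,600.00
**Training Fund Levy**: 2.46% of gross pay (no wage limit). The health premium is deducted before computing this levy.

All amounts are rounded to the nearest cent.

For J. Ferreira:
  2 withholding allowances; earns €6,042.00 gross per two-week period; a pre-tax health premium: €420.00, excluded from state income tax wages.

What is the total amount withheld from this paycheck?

€713.94

State Income Tax: taxable = €6,042.00 − €420.00 − 2×€256.00 = €5,110.00
  €299.16 + 18.31% × (€5,110.00 − €3,600.00) = €299.16 + 18.31% × €1,510.00 = €575.64
Training Fund Levy: 2.46% × €5,622.00 = €138.30
Total: €575.64 + €138.30 = €713.94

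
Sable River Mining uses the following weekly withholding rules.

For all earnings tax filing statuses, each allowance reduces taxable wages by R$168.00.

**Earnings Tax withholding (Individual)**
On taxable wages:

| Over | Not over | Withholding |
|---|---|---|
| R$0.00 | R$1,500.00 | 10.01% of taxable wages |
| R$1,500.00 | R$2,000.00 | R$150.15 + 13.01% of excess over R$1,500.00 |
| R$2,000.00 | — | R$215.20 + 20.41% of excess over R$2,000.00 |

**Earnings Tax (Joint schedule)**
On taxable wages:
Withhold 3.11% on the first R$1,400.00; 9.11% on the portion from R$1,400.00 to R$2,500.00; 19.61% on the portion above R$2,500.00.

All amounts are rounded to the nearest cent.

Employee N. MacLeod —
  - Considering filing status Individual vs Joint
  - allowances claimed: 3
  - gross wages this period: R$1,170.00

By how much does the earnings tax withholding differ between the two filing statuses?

Earnings Tax (Individual): taxable = R$1,170.00 − 3×R$168.00 = R$666.00
  10.01% × R$666.00 = R$66.67
Earnings Tax (Joint): taxable = R$1,170.00 − 3×R$168.00 = R$666.00
  3.11% × R$666.00 = R$20.71
Difference: |R$66.67 − R$20.71| = R$45.96 (higher under Individual)

R$45.96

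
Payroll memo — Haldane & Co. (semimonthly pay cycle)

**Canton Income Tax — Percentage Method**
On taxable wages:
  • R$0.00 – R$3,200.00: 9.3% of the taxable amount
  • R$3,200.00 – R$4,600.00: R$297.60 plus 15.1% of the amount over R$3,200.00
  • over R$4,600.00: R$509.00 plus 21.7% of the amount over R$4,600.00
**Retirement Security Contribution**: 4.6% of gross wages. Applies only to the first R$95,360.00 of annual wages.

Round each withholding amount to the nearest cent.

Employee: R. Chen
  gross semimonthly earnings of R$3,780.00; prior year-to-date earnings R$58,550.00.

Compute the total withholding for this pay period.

R$559.06

Canton Income Tax: taxable = R$3,780.00
  R$297.60 + 15.1% × (R$3,780.00 − R$3,200.00) = R$297.60 + 15.1% × R$580.00 = R$385.18
Retirement Security Contribution: 4.6% × R$3,780.00 = R$173.88
Total: R$385.18 + R$173.88 = R$559.06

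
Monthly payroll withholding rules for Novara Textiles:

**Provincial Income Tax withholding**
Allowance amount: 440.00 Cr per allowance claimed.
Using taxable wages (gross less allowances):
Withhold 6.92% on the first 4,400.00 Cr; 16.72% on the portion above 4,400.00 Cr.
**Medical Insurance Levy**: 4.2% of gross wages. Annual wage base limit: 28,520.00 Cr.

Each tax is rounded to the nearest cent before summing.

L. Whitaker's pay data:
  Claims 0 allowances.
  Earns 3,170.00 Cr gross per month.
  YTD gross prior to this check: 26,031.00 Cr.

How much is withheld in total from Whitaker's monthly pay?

Provincial Income Tax: taxable = 3,170.00 Cr
  6.92% × 3,170.00 Cr = 219.36 Cr
Medical Insurance Levy: cap 28,520.00 Cr − YTD 26,031.00 Cr = 2,489.00 Cr subject; 4.2% × 2,489.00 Cr = 104.54 Cr
Total: 219.36 Cr + 104.54 Cr = 323.90 Cr

323.90 Cr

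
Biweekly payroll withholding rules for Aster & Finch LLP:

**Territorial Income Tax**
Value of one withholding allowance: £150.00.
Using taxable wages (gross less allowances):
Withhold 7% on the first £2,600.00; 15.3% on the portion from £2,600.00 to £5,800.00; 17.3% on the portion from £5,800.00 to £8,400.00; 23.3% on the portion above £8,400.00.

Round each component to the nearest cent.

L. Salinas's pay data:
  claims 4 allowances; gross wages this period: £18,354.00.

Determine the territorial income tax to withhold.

Territorial Income Tax: taxable = £18,354.00 − 4×£150.00 = £17,754.00
  £1,121.40 + 23.3% × (£17,754.00 − £8,400.00) = £1,121.40 + 23.3% × £9,354.00 = £3,300.88

£3,300.88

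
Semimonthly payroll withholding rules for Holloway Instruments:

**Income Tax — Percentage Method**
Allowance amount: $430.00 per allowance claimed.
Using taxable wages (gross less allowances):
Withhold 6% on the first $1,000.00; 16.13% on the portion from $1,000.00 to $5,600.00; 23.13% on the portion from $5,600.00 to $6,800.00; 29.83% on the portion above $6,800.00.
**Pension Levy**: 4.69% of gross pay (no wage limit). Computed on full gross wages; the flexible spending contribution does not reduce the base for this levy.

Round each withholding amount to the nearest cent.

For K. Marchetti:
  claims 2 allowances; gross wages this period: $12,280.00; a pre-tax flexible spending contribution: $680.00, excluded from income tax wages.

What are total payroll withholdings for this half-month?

$2,830.77

Income Tax: taxable = $12,280.00 − $680.00 − 2×$430.00 = $10,740.00
  $1,079.54 + 29.83% × ($10,740.00 − $6,800.00) = $1,079.54 + 29.83% × $3,940.00 = $2,254.84
Pension Levy: 4.69% × $12,280.00 = $575.93
Total: $2,254.84 + $575.93 = $2,830.77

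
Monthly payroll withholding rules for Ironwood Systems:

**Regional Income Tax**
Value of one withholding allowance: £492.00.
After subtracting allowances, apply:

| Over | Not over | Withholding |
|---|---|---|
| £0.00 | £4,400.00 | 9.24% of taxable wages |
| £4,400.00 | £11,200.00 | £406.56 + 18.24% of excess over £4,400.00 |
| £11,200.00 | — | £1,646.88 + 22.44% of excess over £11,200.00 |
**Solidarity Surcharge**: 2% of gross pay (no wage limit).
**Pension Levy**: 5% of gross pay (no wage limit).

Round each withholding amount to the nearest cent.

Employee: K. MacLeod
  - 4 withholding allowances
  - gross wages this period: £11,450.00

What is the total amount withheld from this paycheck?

£2,135.02

Regional Income Tax: taxable = £11,450.00 − 4×£492.00 = £9,482.00
  £406.56 + 18.24% × (£9,482.00 − £4,400.00) = £406.56 + 18.24% × £5,082.00 = £1,333.52
Solidarity Surcharge: 2% × £11,450.00 = £229.00
Pension Levy: 5% × £11,450.00 = £572.50
Total: £1,333.52 + £229.00 + £572.50 = £2,135.02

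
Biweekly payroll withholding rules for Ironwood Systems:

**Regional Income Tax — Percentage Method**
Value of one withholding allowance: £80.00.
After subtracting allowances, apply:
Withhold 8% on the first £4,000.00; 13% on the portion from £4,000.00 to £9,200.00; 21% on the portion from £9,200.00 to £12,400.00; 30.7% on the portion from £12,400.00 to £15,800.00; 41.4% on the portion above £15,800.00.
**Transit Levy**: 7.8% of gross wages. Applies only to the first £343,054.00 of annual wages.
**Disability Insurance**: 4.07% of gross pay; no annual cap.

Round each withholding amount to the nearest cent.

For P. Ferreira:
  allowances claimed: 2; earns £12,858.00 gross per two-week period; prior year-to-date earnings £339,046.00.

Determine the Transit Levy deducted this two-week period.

Transit Levy: cap £343,054.00 − YTD £339,046.00 = £4,008.00 subject; 7.8% × £4,008.00 = £312.62

£312.62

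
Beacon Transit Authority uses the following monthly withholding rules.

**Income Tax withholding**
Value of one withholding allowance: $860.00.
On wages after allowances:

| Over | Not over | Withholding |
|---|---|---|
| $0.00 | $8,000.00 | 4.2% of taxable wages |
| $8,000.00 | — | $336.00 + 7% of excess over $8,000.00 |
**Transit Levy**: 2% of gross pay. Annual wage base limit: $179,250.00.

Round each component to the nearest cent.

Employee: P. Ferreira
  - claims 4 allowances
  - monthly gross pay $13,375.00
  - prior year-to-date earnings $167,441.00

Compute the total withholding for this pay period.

$707.63

Income Tax: taxable = $13,375.00 − 4×$860.00 = $9,935.00
  $336.00 + 7% × ($9,935.00 − $8,000.00) = $336.00 + 7% × $1,935.00 = $471.45
Transit Levy: cap $179,250.00 − YTD $167,441.00 = $11,809.00 subject; 2% × $11,809.00 = $236.18
Total: $471.45 + $236.18 = $707.63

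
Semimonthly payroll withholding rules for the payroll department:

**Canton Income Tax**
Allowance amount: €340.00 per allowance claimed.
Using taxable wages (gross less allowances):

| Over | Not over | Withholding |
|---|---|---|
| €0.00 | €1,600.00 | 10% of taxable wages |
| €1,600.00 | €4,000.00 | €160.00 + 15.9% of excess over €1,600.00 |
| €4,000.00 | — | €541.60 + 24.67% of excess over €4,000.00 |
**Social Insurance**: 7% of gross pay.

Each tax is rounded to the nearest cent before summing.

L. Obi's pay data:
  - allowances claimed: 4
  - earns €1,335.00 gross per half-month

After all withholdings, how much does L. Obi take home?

€1,241.55

Canton Income Tax: taxable = €1,335.00 − 4×€340.00 = €-25.00
  Taxable ≤ 0 → €0.00
Social Insurance: 7% × €1,335.00 = €93.45
Total withheld: €0.00 + €93.45 = €93.45
Net pay: €1,335.00 − €93.45 = €1,241.55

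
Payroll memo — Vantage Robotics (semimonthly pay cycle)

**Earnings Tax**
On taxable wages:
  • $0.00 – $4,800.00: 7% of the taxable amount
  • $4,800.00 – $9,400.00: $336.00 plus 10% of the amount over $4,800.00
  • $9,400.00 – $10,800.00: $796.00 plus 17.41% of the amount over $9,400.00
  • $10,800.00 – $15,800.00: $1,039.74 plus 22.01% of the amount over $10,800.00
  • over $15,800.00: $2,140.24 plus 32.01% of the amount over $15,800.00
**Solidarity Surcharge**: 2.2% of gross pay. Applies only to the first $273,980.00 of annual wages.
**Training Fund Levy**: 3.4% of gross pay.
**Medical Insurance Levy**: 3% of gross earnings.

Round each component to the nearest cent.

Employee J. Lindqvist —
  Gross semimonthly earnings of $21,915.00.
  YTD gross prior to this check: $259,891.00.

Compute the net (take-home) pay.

$16,104.83

Earnings Tax: taxable = $21,915.00
  $2,140.24 + 32.01% × ($21,915.00 − $15,800.00) = $2,140.24 + 32.01% × $6,115.00 = $4,097.65
Solidarity Surcharge: cap $273,980.00 − YTD $259,891.00 = $14,089.00 subject; 2.2% × $14,089.00 = $309.96
Training Fund Levy: 3.4% × $21,915.00 = $745.11
Medical Insurance Levy: 3% × $21,915.00 = $657.45
Total withheld: $4,097.65 + $309.96 + $745.11 + $657.45 = $5,810.17
Net pay: $21,915.00 − $5,810.17 = $16,104.83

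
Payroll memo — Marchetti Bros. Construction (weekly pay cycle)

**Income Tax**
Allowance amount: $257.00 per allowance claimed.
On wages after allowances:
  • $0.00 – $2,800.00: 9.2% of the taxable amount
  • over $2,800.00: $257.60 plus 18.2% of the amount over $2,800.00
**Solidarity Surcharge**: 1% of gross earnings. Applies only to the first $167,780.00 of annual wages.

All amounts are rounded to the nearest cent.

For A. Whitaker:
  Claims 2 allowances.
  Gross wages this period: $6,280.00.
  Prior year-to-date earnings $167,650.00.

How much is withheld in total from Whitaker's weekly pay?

$798.71

Income Tax: taxable = $6,280.00 − 2×$257.00 = $5,766.00
  $257.60 + 18.2% × ($5,766.00 − $2,800.00) = $257.60 + 18.2% × $2,966.00 = $797.41
Solidarity Surcharge: cap $167,780.00 − YTD $167,650.00 = $130.00 subject; 1% × $130.00 = $1.30
Total: $797.41 + $1.30 = $798.71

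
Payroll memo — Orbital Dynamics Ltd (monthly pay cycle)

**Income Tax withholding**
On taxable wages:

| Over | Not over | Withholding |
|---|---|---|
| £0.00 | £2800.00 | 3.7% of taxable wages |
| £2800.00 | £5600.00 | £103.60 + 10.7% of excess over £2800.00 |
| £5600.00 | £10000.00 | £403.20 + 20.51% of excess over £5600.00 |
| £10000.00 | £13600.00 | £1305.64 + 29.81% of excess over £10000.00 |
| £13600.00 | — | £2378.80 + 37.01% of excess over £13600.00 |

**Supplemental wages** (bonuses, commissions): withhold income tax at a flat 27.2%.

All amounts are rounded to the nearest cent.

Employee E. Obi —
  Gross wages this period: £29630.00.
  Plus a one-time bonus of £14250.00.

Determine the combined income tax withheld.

Income Tax: taxable = £29630.00
  £2378.80 + 37.01% × (£29630.00 − £13600.00) = £2378.80 + 37.01% × £16030.00 = £8311.50
Supplemental (27.2% flat on bonus): 27.2% × £14250.00 = £3876.00
Total income tax: £8311.50 + £3876.00 = £12187.50

£12187.50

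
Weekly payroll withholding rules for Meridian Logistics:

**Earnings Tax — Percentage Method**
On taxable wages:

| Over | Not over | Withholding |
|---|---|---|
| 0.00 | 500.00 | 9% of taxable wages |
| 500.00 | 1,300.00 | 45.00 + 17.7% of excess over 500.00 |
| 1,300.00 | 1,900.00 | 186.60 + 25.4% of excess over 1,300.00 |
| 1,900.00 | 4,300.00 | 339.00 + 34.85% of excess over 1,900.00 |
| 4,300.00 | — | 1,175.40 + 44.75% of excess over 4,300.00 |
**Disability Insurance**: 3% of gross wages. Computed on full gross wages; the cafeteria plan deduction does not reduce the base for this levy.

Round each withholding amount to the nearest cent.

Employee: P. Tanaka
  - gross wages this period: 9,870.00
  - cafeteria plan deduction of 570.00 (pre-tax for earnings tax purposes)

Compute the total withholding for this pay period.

Earnings Tax: taxable = 9,870.00 − 570.00 = 9,300.00
  1,175.40 + 44.75% × (9,300.00 − 4,300.00) = 1,175.40 + 44.75% × 5,000.00 = 3,412.90
Disability Insurance: 3% × 9,870.00 = 296.10
Total: 3,412.90 + 296.10 = 3,709.00

3,709.00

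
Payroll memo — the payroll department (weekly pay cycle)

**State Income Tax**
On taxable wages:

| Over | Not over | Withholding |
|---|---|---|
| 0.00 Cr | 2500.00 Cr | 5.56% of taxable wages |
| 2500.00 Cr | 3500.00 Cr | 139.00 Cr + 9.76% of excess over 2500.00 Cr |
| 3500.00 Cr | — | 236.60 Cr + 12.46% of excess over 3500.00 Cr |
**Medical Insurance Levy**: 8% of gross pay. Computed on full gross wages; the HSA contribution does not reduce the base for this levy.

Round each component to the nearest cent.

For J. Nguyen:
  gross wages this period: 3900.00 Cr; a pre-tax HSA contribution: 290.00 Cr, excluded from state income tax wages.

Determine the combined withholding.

562.31 Cr

State Income Tax: taxable = 3900.00 Cr − 290.00 Cr = 3610.00 Cr
  236.60 Cr + 12.46% × (3610.00 Cr − 3500.00 Cr) = 236.60 Cr + 12.46% × 110.00 Cr = 250.31 Cr
Medical Insurance Levy: 8% × 3900.00 Cr = 312.00 Cr
Total: 250.31 Cr + 312.00 Cr = 562.31 Cr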